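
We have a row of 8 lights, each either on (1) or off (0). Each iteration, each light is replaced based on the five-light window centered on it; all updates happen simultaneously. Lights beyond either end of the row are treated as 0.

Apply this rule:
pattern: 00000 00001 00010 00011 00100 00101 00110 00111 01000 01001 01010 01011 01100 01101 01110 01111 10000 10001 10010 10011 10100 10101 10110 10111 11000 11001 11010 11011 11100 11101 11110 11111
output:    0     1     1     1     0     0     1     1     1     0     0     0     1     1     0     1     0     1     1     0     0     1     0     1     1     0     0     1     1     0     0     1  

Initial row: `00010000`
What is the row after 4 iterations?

iteration 1: 01101000
iteration 2: 11100100
iteration 3: 10101010
iteration 4: 00101001

00101001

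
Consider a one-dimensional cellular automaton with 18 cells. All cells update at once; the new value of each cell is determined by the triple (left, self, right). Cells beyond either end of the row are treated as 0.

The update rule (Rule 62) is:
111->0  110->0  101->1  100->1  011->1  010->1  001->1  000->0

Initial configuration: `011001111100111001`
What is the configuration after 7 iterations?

iteration 1: 110111000011100111
iteration 2: 101100100110011100
iteration 3: 111011111101110010
iteration 4: 100110000011001111
iteration 5: 111101000110111000
iteration 6: 100011101101100100
iteration 7: 110110011011011110

110110011011011110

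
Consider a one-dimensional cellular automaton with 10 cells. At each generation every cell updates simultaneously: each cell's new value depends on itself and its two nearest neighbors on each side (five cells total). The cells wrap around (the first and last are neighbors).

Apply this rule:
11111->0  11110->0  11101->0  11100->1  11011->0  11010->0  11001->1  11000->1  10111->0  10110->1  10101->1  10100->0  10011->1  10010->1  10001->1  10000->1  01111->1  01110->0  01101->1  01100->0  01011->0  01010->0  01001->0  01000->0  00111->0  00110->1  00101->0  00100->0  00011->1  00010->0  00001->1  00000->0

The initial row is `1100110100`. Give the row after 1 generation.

1011110001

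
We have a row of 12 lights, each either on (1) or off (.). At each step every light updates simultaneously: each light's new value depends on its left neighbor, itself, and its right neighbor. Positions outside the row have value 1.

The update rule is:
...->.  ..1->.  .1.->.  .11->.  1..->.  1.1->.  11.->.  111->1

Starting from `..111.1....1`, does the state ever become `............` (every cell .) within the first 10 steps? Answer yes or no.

yes

step 1: ...1........
step 2: ............
all cells are . at step 2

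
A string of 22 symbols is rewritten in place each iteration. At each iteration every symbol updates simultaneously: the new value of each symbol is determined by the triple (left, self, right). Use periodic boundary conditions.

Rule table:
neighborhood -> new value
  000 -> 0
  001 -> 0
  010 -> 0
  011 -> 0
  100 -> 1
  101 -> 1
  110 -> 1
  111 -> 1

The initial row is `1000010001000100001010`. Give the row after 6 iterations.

0100001000100010000101
1010000100010001000010
0101000010001000100001
1010100001000100010000
0101010000100010001000
0010101000010001000100

0010101000010001000100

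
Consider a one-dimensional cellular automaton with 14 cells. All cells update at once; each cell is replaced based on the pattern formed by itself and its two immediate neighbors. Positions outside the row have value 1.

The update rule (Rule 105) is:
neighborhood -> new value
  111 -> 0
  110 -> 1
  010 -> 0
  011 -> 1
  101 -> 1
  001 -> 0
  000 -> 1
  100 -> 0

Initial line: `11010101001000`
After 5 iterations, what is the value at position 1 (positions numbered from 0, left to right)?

0

iteration 1: 01101010000010
iteration 2: 11110100111001
iteration 3: 00011000101001
iteration 4: 01011010010001
iteration 5: 10111100000101
position 1 holds 0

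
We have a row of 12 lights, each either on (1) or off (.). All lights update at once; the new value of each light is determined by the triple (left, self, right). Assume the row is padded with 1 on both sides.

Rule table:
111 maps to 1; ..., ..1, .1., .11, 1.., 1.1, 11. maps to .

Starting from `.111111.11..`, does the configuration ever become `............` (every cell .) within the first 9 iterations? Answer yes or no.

..1111......
...11.......
............
all cells are . at iteration 3

yes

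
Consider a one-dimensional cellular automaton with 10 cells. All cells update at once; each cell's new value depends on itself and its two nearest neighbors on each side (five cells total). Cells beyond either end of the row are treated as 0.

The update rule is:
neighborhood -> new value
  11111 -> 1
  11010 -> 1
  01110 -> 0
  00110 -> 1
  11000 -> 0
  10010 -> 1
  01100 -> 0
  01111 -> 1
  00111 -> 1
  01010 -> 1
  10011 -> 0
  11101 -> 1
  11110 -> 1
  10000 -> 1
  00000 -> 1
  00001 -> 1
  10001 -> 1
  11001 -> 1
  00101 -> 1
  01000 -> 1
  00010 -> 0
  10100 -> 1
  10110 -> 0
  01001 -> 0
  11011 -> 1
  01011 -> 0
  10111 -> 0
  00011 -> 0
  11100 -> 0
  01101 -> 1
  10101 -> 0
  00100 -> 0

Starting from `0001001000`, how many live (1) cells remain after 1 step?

6

1100010111
count of 1: 6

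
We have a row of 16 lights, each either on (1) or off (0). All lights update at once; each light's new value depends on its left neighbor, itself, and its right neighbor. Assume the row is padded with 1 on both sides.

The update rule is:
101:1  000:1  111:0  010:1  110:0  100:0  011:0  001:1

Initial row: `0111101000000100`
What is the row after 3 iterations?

1000011011111101
0011100100000010
0100001101111111

0100001101111111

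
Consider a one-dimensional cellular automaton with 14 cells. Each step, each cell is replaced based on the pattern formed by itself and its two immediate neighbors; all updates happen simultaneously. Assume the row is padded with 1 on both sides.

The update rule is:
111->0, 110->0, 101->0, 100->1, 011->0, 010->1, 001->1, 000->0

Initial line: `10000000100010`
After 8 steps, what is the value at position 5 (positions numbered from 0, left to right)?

step 1: 01000001110110
step 2: 01100010000000
step 3: 00010111000001
step 4: 10110000100010
step 5: 00001001110110
step 6: 10011110000000
step 7: 01100001000001
step 8: 00010011100010
position 5 holds 0

0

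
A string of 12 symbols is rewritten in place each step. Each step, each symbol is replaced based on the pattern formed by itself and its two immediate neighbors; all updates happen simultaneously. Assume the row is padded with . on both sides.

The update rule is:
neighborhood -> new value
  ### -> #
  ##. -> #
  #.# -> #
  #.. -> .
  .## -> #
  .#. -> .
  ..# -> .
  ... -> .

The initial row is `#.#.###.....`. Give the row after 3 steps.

.#.####.....
..#####.....
..#####.....

..#####.....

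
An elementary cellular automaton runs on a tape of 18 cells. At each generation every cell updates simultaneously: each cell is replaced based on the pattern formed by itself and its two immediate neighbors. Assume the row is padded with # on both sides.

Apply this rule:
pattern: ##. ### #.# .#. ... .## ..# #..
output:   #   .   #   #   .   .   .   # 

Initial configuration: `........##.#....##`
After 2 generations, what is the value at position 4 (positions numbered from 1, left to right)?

#........####.....
##..........##....
position 4 holds .

.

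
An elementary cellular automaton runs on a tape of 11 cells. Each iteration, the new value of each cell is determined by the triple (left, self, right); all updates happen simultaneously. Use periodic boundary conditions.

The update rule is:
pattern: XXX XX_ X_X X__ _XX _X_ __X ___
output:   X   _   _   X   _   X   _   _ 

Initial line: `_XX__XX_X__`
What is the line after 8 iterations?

_____X___XX

___X____XX_
___XX_____X
X____X____X
_X___XX____
_XX____X___
___X___XX__
___XX____X_
_____X___XX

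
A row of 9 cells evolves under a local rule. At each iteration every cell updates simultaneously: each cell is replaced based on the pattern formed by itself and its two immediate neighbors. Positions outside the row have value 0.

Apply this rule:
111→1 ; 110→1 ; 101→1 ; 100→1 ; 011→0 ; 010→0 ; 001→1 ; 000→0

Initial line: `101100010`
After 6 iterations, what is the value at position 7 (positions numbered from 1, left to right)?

010110101
101011010
010101101
101010110
010101011
101010101
position 7 holds 1

1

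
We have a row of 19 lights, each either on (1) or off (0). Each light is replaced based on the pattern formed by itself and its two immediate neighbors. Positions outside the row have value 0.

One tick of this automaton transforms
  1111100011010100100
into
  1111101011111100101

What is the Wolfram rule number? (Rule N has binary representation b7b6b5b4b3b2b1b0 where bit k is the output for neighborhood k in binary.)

237

position 1: 111 → 1  (bit 7 = 1)
position 4: 110 → 1  (bit 6 = 1)
position 10: 101 → 1  (bit 5 = 1)
position 5: 100 → 0  (bit 4 = 0)
position 0: 011 → 1  (bit 3 = 1)
position 11: 010 → 1  (bit 2 = 1)
position 7: 001 → 0  (bit 1 = 0)
position 6: 000 → 1  (bit 0 = 1)
bits b7..b0 = 11101101 = 237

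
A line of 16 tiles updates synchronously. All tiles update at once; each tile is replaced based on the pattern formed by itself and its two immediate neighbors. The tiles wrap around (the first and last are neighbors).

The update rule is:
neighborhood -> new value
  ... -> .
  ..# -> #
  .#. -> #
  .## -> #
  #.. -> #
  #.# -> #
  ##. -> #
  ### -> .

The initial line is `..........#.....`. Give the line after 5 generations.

generation 1: .........###....
generation 2: ........##.##...
generation 3: .......#######..
generation 4: ......##.....##.
generation 5: .....####...####

.....####...####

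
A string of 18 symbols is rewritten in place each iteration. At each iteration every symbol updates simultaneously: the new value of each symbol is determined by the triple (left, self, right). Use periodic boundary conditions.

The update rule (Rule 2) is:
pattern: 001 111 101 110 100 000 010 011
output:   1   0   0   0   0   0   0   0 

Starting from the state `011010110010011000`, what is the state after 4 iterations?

100000000100100000
000000001001000001
000000010010000010
000000100100000100

000000100100000100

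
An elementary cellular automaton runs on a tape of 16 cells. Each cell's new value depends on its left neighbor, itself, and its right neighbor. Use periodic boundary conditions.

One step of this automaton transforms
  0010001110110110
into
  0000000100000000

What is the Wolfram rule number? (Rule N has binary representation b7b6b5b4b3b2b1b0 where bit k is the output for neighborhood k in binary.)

position 7: 111 → 1  (bit 7 = 1)
position 8: 110 → 0  (bit 6 = 0)
position 9: 101 → 0  (bit 5 = 0)
position 3: 100 → 0  (bit 4 = 0)
position 6: 011 → 0  (bit 3 = 0)
position 2: 010 → 0  (bit 2 = 0)
position 1: 001 → 0  (bit 1 = 0)
position 0: 000 → 0  (bit 0 = 0)
bits b7..b0 = 10000000 = 128

128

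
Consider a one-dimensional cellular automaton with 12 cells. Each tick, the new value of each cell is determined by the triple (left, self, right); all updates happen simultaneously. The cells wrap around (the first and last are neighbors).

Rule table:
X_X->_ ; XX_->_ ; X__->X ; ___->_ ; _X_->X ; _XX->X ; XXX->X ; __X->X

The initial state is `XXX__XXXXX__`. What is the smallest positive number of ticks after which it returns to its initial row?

12

XX_XXXXXX_XX
X__XXXXX__XX
_XXXXXX_XXXX
_XXXXX__XXX_
XXXXX_XXXX_X
XXXX__XXX__X
XXX_XXXX_XXX
XX__XXX__XXX
X_XXXX_XXXXX
__XXX__XXXXX
XXXX_XXXXXX_
XXX__XXXXX__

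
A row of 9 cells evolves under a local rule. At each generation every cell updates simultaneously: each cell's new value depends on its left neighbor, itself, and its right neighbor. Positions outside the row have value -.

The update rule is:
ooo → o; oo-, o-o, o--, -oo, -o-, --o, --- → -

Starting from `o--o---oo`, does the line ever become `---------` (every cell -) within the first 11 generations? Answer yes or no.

yes

generation 1: ---------
all cells are - at generation 1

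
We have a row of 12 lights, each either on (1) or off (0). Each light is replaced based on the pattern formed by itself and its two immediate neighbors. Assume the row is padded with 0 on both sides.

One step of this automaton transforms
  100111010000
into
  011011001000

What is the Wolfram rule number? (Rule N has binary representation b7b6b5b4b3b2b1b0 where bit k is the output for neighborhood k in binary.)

position 4: 111 → 1  (bit 7 = 1)
position 5: 110 → 1  (bit 6 = 1)
position 6: 101 → 0  (bit 5 = 0)
position 1: 100 → 1  (bit 4 = 1)
position 3: 011 → 0  (bit 3 = 0)
position 0: 010 → 0  (bit 2 = 0)
position 2: 001 → 1  (bit 1 = 1)
position 9: 000 → 0  (bit 0 = 0)
bits b7..b0 = 11010010 = 210

210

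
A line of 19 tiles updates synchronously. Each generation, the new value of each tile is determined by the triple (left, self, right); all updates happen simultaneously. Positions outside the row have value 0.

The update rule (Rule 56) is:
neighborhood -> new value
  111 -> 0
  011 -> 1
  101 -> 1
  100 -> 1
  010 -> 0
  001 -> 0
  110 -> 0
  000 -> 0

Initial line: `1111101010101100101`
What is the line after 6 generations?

0000010001010101010

1000010101011010010
0100001010110101001
0010000101101010100
0001000011010101010
0000100010101010101
0000010001010101010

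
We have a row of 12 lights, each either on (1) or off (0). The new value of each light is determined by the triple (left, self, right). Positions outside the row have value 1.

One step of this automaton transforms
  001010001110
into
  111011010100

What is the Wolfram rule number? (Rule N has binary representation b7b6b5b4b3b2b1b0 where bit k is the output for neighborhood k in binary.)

position 9: 111 → 1  (bit 7 = 1)
position 10: 110 → 0  (bit 6 = 0)
position 3: 101 → 0  (bit 5 = 0)
position 0: 100 → 1  (bit 4 = 1)
position 8: 011 → 0  (bit 3 = 0)
position 2: 010 → 1  (bit 2 = 1)
position 1: 001 → 1  (bit 1 = 1)
position 6: 000 → 0  (bit 0 = 0)
bits b7..b0 = 10010110 = 150

150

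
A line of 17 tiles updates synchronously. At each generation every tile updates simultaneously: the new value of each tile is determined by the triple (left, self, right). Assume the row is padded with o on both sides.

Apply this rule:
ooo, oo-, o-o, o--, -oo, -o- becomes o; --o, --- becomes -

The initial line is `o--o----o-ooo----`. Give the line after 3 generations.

generation 1: oo-oo---oooooo---
generation 2: oooooo--ooooooo--
generation 3: ooooooo-oooooooo-

ooooooo-oooooooo-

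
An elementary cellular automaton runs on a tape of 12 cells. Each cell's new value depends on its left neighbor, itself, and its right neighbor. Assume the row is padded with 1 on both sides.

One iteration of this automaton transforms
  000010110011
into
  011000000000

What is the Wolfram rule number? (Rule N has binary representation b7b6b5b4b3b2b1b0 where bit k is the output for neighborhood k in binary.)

1

position 11: 111 → 0  (bit 7 = 0)
position 7: 110 → 0  (bit 6 = 0)
position 5: 101 → 0  (bit 5 = 0)
position 0: 100 → 0  (bit 4 = 0)
position 6: 011 → 0  (bit 3 = 0)
position 4: 010 → 0  (bit 2 = 0)
position 3: 001 → 0  (bit 1 = 0)
position 1: 000 → 1  (bit 0 = 1)
bits b7..b0 = 00000001 = 1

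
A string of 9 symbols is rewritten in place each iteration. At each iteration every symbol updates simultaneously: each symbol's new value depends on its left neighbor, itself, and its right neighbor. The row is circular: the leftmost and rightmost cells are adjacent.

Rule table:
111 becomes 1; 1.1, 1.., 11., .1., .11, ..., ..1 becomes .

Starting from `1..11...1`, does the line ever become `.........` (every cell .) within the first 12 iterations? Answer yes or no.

yes

iteration 1: .........
all cells are . at iteration 1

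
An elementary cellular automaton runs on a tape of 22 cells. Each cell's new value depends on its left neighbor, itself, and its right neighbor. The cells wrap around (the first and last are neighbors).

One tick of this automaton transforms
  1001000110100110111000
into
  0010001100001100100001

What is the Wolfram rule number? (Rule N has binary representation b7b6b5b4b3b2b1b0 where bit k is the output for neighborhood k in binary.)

10

position 17: 111 → 0  (bit 7 = 0)
position 8: 110 → 0  (bit 6 = 0)
position 9: 101 → 0  (bit 5 = 0)
position 1: 100 → 0  (bit 4 = 0)
position 7: 011 → 1  (bit 3 = 1)
position 0: 010 → 0  (bit 2 = 0)
position 2: 001 → 1  (bit 1 = 1)
position 5: 000 → 0  (bit 0 = 0)
bits b7..b0 = 00001010 = 10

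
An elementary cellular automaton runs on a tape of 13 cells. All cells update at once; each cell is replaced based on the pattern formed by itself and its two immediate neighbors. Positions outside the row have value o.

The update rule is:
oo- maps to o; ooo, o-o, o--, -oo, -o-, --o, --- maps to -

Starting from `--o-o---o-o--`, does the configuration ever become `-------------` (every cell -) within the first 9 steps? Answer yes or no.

step 1: -------------
all cells are - at step 1

yes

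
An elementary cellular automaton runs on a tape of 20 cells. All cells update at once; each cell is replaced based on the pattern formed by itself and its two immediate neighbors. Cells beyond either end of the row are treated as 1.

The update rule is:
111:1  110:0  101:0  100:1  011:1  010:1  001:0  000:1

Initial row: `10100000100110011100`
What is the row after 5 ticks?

00101010110101011010

00111110110101011010
10111100100101010010
00111010110101011010
10110010100101010010
00101010110101011010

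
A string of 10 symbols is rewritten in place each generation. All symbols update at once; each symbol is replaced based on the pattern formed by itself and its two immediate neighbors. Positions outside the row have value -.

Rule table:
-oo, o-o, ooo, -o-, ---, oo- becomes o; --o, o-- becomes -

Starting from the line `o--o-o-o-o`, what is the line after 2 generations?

generation 1: o--ooooooo
generation 2: o--ooooooo

o--ooooooo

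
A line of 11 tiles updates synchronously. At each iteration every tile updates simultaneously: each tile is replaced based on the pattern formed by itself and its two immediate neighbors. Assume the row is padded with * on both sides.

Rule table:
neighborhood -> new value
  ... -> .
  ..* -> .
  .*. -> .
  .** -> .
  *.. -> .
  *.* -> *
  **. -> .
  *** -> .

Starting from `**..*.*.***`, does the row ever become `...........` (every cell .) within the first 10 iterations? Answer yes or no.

yes

iteration 1: .....*.*...
iteration 2: ......*....
iteration 3: ...........
all cells are . at iteration 3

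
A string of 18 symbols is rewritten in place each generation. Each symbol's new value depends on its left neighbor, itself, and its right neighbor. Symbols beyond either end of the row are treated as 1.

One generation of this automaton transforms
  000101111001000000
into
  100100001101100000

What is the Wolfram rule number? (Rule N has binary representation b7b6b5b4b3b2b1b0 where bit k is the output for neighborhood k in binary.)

84

position 6: 111 → 0  (bit 7 = 0)
position 8: 110 → 1  (bit 6 = 1)
position 4: 101 → 0  (bit 5 = 0)
position 0: 100 → 1  (bit 4 = 1)
position 5: 011 → 0  (bit 3 = 0)
position 3: 010 → 1  (bit 2 = 1)
position 2: 001 → 0  (bit 1 = 0)
position 1: 000 → 0  (bit 0 = 0)
bits b7..b0 = 01010100 = 84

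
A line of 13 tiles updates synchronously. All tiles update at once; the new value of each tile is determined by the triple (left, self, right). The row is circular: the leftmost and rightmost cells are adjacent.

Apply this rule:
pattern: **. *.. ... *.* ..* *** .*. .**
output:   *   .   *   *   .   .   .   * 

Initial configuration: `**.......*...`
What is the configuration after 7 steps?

**.*****...*.
****...*.*..*
...*.*..*...*
.*..*.....*..
......***...*
.****.*.*.*..
.*..**.*.*..*

.*..**.*.*..*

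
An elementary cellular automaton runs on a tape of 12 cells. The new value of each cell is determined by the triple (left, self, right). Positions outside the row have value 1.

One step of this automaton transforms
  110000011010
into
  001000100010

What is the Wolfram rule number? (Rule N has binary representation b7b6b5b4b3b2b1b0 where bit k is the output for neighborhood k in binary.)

22

position 0: 111 → 0  (bit 7 = 0)
position 1: 110 → 0  (bit 6 = 0)
position 9: 101 → 0  (bit 5 = 0)
position 2: 100 → 1  (bit 4 = 1)
position 7: 011 → 0  (bit 3 = 0)
position 10: 010 → 1  (bit 2 = 1)
position 6: 001 → 1  (bit 1 = 1)
position 3: 000 → 0  (bit 0 = 0)
bits b7..b0 = 00010110 = 22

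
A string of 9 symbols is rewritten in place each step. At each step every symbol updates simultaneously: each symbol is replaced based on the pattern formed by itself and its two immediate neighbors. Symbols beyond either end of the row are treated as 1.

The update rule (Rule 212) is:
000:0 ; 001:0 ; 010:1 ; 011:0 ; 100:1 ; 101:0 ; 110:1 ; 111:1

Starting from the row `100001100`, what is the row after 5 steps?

step 1: 110000110
step 2: 111000010
step 3: 111100010
step 4: 111110010
step 5: 111111010

111111010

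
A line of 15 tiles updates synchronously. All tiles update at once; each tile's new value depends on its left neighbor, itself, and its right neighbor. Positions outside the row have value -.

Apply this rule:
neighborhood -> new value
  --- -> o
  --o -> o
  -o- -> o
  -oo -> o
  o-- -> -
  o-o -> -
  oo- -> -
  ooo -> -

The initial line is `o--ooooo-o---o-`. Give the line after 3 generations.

o-o-oo-----o-oo

o-oo-----o-ooo-
o-o--ooooo-o---
o-o-oo-----o-oo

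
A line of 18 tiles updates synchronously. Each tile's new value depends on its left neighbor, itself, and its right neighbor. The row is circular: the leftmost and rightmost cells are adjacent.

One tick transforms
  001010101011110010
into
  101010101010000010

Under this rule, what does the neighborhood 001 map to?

0

At position 1 the neighborhood is 001; the next row has 0 there.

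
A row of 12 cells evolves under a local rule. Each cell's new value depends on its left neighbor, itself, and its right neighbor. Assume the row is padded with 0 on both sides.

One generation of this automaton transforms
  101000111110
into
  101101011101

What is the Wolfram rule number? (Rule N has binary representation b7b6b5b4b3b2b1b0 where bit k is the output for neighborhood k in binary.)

150

position 7: 111 → 1  (bit 7 = 1)
position 10: 110 → 0  (bit 6 = 0)
position 1: 101 → 0  (bit 5 = 0)
position 3: 100 → 1  (bit 4 = 1)
position 6: 011 → 0  (bit 3 = 0)
position 0: 010 → 1  (bit 2 = 1)
position 5: 001 → 1  (bit 1 = 1)
position 4: 000 → 0  (bit 0 = 0)
bits b7..b0 = 10010110 = 150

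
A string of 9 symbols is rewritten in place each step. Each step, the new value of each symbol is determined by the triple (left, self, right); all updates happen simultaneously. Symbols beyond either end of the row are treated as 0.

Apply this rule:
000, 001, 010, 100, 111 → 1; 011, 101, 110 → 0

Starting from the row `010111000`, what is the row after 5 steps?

step 1: 110010111
step 2: 001110010
step 3: 110101111
step 4: 000100110
step 5: 111111001

111111001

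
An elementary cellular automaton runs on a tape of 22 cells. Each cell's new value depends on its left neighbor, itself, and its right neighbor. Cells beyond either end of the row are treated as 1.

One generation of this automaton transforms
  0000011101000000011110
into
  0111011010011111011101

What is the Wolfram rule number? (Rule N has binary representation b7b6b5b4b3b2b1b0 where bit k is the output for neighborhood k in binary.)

169

position 6: 111 → 1  (bit 7 = 1)
position 7: 110 → 0  (bit 6 = 0)
position 8: 101 → 1  (bit 5 = 1)
position 0: 100 → 0  (bit 4 = 0)
position 5: 011 → 1  (bit 3 = 1)
position 9: 010 → 0  (bit 2 = 0)
position 4: 001 → 0  (bit 1 = 0)
position 1: 000 → 1  (bit 0 = 1)
bits b7..b0 = 10101001 = 169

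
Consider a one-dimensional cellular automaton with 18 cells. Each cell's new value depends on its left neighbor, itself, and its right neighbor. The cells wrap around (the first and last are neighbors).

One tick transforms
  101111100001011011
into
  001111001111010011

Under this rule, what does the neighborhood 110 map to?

At position 0 the neighborhood is 110; the next row has 0 there.

0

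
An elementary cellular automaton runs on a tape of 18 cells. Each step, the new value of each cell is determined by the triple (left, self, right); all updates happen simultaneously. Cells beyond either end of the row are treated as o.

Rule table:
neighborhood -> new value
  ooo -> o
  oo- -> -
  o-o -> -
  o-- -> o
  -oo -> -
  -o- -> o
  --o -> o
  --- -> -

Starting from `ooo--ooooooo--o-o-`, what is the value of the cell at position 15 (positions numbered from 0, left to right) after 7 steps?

oo-oo-ooooo-ooo-o-
o------ooo---o--o-
-o----o-o-o-ooooo-
-oo--oo-o-o--ooo--
---oo---o-ooo-o-oo
o-o--o-oo--o--o--o
--oooo---oooooooo-
position 15 holds o

o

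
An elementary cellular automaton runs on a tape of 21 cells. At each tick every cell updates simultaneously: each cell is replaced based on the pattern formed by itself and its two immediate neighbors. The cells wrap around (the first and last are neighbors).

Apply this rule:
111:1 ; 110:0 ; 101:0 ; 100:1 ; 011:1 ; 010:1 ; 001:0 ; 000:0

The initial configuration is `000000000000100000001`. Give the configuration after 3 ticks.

011000000000101100001

100000000000110000001
010000000000101000001
011000000000101100001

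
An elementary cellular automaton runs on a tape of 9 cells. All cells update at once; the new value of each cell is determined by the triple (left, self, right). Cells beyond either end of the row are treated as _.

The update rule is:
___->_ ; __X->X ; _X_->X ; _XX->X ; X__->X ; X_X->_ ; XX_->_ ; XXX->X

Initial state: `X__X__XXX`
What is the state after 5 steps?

XXXXXXXX_
XXXXXXX_X
XXXXXX__X
XXXXX_XXX
XXXX__XX_

XXXX__XX_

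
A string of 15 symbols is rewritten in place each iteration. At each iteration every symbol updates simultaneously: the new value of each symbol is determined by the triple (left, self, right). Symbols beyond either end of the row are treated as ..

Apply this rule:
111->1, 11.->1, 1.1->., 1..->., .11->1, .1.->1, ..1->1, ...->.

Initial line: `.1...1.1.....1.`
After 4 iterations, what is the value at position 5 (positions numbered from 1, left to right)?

11..11.1....11.
11.111.1...111.
11.111.1..1111.
11.111.1.11111.
position 5 holds 1

1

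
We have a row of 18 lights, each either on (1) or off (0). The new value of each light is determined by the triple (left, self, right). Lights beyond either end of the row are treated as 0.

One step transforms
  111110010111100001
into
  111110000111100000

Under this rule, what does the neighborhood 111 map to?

At position 1 the neighborhood is 111; the next row has 1 there.

1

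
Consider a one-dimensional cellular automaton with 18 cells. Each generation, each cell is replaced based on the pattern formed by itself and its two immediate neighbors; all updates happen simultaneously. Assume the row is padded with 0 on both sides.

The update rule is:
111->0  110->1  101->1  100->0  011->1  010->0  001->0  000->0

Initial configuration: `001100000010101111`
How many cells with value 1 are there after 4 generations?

3

generation 1: 001100000001011001
generation 2: 001100000000111000
generation 3: 001100000000101000
generation 4: 001100000000010000
count of 1: 3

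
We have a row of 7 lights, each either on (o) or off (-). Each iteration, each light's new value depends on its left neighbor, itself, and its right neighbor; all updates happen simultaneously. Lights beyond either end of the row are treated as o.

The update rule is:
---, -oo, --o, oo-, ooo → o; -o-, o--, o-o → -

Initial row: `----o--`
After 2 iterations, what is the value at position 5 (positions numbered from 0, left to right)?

-ooo--o
-ooo-oo
position 5 holds o

o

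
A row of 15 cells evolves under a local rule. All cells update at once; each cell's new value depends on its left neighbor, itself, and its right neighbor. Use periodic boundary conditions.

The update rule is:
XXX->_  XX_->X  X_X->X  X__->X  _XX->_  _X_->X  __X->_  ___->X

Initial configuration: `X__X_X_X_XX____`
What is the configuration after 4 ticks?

tick 1: XX_XXXXXX_XXXX_
tick 2: _XX_____XX___XX
tick 3: X_XXXXX__XXX__X
tick 4: XX____XX___XX__

XX____XX___XX__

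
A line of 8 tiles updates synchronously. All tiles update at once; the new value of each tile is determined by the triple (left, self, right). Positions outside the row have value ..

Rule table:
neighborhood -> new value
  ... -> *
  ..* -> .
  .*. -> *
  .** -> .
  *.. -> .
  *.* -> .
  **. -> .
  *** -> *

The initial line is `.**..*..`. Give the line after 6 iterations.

.**..*.*

.....*.*
****.*.*
.**..*.*
.....*.*  (repeats iteration 1; period 3)
iteration 6: .**..*.*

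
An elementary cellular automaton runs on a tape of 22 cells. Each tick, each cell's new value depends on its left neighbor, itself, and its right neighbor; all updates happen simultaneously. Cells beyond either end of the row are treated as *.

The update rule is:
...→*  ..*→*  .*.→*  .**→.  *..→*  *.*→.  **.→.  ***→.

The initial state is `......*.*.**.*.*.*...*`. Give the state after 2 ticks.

*******.*....*.*.****.
........******.*......

........******.*......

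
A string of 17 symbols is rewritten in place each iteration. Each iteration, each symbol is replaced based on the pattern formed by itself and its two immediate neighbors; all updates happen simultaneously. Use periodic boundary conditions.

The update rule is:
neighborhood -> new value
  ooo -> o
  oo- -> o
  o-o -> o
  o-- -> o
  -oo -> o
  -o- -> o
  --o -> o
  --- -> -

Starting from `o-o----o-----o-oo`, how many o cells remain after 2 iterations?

16

oooo--ooo---ooooo
oooooooooo-oooooo
count of o: 16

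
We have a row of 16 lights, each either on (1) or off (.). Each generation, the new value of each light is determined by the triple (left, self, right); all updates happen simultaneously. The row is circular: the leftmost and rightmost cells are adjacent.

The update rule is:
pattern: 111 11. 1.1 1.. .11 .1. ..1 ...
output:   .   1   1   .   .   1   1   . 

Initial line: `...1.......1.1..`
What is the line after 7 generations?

111111........11

..11......1111..
.1.1.....1...1..
1111....11..11..
...1...1.1.1.1.1
..11..1111111111
.1.1.1.........1
111111........11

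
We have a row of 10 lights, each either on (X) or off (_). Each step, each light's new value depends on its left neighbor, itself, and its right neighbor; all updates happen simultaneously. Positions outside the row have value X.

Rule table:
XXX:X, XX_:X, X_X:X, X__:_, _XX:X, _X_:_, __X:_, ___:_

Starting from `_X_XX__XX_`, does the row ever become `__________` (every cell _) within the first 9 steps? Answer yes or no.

X_XXX__XXX
XXXXX__XXX
XXXXX__XXX  (fixed point — unchanged through step 9)
step 9 is XXXXX__XXX, still not uniform _

no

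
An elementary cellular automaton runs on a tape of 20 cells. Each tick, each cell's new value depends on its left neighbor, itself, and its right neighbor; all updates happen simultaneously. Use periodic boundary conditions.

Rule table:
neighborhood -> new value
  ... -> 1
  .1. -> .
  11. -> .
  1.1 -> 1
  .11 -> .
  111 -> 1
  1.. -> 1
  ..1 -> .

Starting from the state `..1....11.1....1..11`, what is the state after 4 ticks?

1..1..1..1..1.1.11..

1..111...1.111..1...
.1..1.11..1.1.1..11.
..1..1..1..1.1.1...1
1..1..1..1..1.1.11..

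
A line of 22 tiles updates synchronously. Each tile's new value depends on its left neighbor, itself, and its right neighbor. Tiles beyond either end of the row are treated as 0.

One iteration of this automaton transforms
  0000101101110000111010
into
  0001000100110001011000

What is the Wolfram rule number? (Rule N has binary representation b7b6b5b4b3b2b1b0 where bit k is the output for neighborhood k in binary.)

position 10: 111 → 1  (bit 7 = 1)
position 7: 110 → 1  (bit 6 = 1)
position 5: 101 → 0  (bit 5 = 0)
position 12: 100 → 0  (bit 4 = 0)
position 6: 011 → 0  (bit 3 = 0)
position 4: 010 → 0  (bit 2 = 0)
position 3: 001 → 1  (bit 1 = 1)
position 0: 000 → 0  (bit 0 = 0)
bits b7..b0 = 11000010 = 194

194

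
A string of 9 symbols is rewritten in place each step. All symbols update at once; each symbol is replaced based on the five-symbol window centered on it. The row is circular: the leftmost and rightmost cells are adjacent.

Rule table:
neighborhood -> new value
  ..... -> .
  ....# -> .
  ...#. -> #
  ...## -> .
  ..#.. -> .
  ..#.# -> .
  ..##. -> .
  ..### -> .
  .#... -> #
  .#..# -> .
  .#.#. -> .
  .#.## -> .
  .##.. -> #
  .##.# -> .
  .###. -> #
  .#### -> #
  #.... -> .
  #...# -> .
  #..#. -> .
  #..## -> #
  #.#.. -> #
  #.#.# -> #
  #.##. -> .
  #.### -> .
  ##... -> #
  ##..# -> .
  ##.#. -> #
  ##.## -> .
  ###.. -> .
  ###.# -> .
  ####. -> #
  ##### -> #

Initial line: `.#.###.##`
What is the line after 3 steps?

#.#.#.#..

step 1: ##..#....
step 2: .#...#...
step 3: #.#.#.#..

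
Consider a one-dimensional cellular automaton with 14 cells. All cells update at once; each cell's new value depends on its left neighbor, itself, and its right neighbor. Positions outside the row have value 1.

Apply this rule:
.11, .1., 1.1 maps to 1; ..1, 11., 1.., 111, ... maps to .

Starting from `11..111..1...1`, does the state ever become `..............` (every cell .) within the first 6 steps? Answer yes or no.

....1....1...1
....1....1...1  (fixed point — unchanged through step 6)
step 6 is ....1....1...1, still not uniform .

no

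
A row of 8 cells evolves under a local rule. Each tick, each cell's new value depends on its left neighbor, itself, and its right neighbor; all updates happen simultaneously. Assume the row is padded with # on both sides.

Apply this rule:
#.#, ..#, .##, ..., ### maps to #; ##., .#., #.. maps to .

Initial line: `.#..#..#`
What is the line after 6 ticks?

#..#..##
..#..###
.#..####
#..#####
..######
.#######

.#######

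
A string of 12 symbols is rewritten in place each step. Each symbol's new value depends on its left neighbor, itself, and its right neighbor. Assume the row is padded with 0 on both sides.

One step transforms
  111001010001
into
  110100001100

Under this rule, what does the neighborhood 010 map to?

At position 5 the neighborhood is 010; the next row has 0 there.

0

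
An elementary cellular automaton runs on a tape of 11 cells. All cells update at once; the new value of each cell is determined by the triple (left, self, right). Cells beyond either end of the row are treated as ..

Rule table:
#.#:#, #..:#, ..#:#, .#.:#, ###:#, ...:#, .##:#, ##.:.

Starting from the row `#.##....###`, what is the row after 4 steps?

#######.##.

###.######.
##.######.#
#.######.##
#######.##.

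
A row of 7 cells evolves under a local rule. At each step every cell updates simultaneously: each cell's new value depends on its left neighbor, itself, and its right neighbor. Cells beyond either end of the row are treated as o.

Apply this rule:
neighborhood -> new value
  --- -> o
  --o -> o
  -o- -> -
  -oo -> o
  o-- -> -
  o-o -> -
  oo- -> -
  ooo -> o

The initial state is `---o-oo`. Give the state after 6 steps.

-oooooo

-oo--oo
-o--ooo
---oooo
-oooooo
-oooooo  (fixed point — unchanged through step 6)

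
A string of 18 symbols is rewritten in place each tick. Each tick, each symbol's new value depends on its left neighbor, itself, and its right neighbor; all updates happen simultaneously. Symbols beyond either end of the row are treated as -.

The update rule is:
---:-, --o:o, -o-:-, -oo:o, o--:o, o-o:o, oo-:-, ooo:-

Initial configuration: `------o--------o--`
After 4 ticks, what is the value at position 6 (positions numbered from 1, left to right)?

-----o-o------o-o-
----o-o-o----o-o-o
---o-o-o-o--o-o-o-
--o-o-o-o-oo-o-o-o
position 6 holds -

-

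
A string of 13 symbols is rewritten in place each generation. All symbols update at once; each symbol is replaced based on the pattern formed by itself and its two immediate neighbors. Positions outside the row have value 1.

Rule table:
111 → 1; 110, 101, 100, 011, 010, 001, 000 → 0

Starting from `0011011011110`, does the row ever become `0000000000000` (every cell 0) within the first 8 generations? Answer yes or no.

yes

generation 1: 0000000001100
generation 2: 0000000000000
all cells are 0 at generation 2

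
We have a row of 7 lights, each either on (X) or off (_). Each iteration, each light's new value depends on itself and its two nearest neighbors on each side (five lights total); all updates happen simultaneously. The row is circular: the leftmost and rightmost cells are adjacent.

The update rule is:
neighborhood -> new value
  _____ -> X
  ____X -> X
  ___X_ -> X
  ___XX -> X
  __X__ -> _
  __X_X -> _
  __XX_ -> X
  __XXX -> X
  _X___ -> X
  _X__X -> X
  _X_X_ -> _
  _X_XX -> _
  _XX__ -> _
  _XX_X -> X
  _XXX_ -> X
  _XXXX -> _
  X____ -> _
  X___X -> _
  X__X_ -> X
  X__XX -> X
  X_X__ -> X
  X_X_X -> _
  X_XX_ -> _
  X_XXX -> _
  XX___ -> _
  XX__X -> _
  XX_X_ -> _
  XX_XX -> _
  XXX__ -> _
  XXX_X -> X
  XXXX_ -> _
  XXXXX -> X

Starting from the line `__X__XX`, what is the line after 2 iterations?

_X_XXX_
X___X__

X___X__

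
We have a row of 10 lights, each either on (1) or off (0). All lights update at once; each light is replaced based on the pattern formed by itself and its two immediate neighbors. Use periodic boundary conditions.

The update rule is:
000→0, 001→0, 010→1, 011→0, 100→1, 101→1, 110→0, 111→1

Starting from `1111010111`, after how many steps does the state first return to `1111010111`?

6

1110111011
1101010101
1011111110
1101111101
1010111010
1111010111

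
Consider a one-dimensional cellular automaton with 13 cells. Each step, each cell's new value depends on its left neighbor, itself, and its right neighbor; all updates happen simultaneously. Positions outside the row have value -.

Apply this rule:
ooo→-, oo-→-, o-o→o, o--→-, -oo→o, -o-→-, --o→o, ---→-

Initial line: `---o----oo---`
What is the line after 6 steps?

--oo---------

--o----oo----
-o----oo-----
o----oo------
----oo-------
---oo--------
--oo---------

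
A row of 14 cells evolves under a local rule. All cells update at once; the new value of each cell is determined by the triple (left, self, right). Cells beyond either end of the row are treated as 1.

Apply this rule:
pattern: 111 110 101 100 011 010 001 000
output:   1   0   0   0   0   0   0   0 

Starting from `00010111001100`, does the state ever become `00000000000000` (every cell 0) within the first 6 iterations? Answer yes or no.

yes

00000010000000
00000000000000
all cells are 0 at iteration 2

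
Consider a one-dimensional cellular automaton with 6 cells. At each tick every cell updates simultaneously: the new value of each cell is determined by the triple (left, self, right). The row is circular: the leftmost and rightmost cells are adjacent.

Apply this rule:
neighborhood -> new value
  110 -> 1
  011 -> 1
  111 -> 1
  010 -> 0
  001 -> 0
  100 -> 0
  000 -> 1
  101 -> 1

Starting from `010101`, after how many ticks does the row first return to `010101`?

tick 1: 101010
tick 2: 010101

2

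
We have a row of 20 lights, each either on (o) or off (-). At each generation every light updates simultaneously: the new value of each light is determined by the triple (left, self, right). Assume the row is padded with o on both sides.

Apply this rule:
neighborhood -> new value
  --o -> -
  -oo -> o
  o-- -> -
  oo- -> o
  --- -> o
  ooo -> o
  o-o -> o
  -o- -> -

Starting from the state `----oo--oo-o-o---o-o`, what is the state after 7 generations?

oooooo--oooooooooooo

generation 1: -oo-oo--ooo-o--o--oo
generation 2: oooooo--oooo------oo
generation 3: oooooo--oooo-oooo-oo
generation 4: oooooo--oooooooooooo
generation 5: oooooo--oooooooooooo  (fixed point — unchanged through generation 7)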